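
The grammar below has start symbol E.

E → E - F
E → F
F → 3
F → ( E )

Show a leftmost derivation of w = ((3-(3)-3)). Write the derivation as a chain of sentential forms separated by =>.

E => F   [E → F]
F => (E)   [F → ( E )]
(E) => (F)   [E → F]
(F) => ((E))   [F → ( E )]
((E)) => ((E-F))   [E → E - F]
((E-F)) => ((E-F-F))   [E → E - F]
((E-F-F)) => ((F-F-F))   [E → F]
((F-F-F)) => ((3-F-F))   [F → 3]
((3-F-F)) => ((3-(E)-F))   [F → ( E )]
((3-(E)-F)) => ((3-(F)-F))   [E → F]
((3-(F)-F)) => ((3-(3)-F))   [F → 3]
((3-(3)-F)) => ((3-(3)-3))   [F → 3]

E => F => (E) => (F) => ((E)) => ((E-F)) => ((E-F-F)) => ((F-F-F)) => ((3-F-F)) => ((3-(E)-F)) => ((3-(F)-F)) => ((3-(3)-F)) => ((3-(3)-3))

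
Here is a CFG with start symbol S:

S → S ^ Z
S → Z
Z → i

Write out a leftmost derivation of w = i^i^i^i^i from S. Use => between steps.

S => S^Z   [S → S ^ Z]
S^Z => S^Z^Z   [S → S ^ Z]
S^Z^Z => S^Z^Z^Z   [S → S ^ Z]
S^Z^Z^Z => S^Z^Z^Z^Z   [S → S ^ Z]
S^Z^Z^Z^Z => Z^Z^Z^Z^Z   [S → Z]
Z^Z^Z^Z^Z => i^Z^Z^Z^Z   [Z → i]
i^Z^Z^Z^Z => i^i^Z^Z^Z   [Z → i]
i^i^Z^Z^Z => i^i^i^Z^Z   [Z → i]
i^i^i^Z^Z => i^i^i^i^Z   [Z → i]
i^i^i^i^Z => i^i^i^i^i   [Z → i]

S => S^Z => S^Z^Z => S^Z^Z^Z => S^Z^Z^Z^Z => Z^Z^Z^Z^Z => i^Z^Z^Z^Z => i^i^Z^Z^Z => i^i^i^Z^Z => i^i^i^i^Z => i^i^i^i^i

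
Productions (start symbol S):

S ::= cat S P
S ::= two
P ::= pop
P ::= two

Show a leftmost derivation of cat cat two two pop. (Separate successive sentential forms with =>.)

S => cat S P   [S ::= cat S P]
cat S P => cat cat S P P   [S ::= cat S P]
cat cat S P P => cat cat two P P   [S ::= two]
cat cat two P P => cat cat two two P   [P ::= two]
cat cat two two P => cat cat two two pop   [P ::= pop]

S => cat S P => cat cat S P P => cat cat two P P => cat cat two two P => cat cat two two pop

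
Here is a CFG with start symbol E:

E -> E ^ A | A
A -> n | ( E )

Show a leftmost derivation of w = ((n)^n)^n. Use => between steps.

E => E^A   [E -> E ^ A]
E^A => A^A   [E -> A]
A^A => (E)^A   [A -> ( E )]
(E)^A => (E^A)^A   [E -> E ^ A]
(E^A)^A => (A^A)^A   [E -> A]
(A^A)^A => ((E)^A)^A   [A -> ( E )]
((E)^A)^A => ((A)^A)^A   [E -> A]
((A)^A)^A => ((n)^A)^A   [A -> n]
((n)^A)^A => ((n)^n)^A   [A -> n]
((n)^n)^A => ((n)^n)^n   [A -> n]

E => E^A => A^A => (E)^A => (E^A)^A => (A^A)^A => ((E)^A)^A => ((A)^A)^A => ((n)^A)^A => ((n)^n)^A => ((n)^n)^n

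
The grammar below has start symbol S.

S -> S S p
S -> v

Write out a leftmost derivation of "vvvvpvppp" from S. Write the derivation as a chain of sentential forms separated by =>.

S => SSp => vSp => vSSpp => vvSpp => vvSSppp => vvSSpSppp => vvvSpSppp => vvvvpSppp => vvvvpvppp

S => SSp   [S -> S S p]
SSp => vSp   [S -> v]
vSp => vSSpp   [S -> S S p]
vSSpp => vvSpp   [S -> v]
vvSpp => vvSSppp   [S -> S S p]
vvSSppp => vvSSpSppp   [S -> S S p]
vvSSpSppp => vvvSpSppp   [S -> v]
vvvSpSppp => vvvvpSppp   [S -> v]
vvvvpSppp => vvvvpvppp   [S -> v]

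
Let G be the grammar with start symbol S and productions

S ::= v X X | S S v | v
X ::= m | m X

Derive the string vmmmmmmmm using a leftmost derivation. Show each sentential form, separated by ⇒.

S ⇒ vXX ⇒ vmXX ⇒ vmmXX ⇒ vmmmXX ⇒ vmmmmX ⇒ vmmmmmX ⇒ vmmmmmmX ⇒ vmmmmmmmX ⇒ vmmmmmmmm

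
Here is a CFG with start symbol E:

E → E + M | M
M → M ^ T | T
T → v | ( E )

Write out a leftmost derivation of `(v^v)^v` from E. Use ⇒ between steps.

E ⇒ M ⇒ M^T ⇒ T^T ⇒ (E)^T ⇒ (M)^T ⇒ (M^T)^T ⇒ (T^T)^T ⇒ (v^T)^T ⇒ (v^v)^T ⇒ (v^v)^v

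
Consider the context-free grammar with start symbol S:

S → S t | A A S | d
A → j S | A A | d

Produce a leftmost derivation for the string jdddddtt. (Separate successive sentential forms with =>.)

S => St => Stt => AAStt => jSAStt => jAASAStt => jdASAStt => jddSAStt => jdddAStt => jddddStt => jdddddtt

S => St   [S → S t]
St => Stt   [S → S t]
Stt => AAStt   [S → A A S]
AAStt => jSAStt   [A → j S]
jSAStt => jAASAStt   [S → A A S]
jAASAStt => jdASAStt   [A → d]
jdASAStt => jddSAStt   [A → d]
jddSAStt => jdddAStt   [S → d]
jdddAStt => jddddStt   [A → d]
jddddStt => jdddddtt   [S → d]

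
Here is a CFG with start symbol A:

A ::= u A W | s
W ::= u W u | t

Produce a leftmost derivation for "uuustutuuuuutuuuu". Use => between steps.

A => uAW => uuAWW => uuuAWWW => uuusWWW => uuustWW => uuustuWuW => uuustutuW => uuustutuuWu => uuustutuuuWuu => uuustutuuuuWuuu => uuustutuuuuuWuuuu => uuustutuuuuutuuuu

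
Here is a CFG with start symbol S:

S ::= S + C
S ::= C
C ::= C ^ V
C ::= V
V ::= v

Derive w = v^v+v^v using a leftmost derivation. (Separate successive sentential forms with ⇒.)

S ⇒ S+C   [S ::= S + C]
S+C ⇒ C+C   [S ::= C]
C+C ⇒ C^V+C   [C ::= C ^ V]
C^V+C ⇒ V^V+C   [C ::= V]
V^V+C ⇒ v^V+C   [V ::= v]
v^V+C ⇒ v^v+C   [V ::= v]
v^v+C ⇒ v^v+C^V   [C ::= C ^ V]
v^v+C^V ⇒ v^v+V^V   [C ::= V]
v^v+V^V ⇒ v^v+v^V   [V ::= v]
v^v+v^V ⇒ v^v+v^v   [V ::= v]

S ⇒ S+C ⇒ C+C ⇒ C^V+C ⇒ V^V+C ⇒ v^V+C ⇒ v^v+C ⇒ v^v+C^V ⇒ v^v+V^V ⇒ v^v+v^V ⇒ v^v+v^v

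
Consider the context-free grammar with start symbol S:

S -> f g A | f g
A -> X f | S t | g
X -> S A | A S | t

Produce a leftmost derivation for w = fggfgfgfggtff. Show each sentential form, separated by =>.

S => fgA => fgXf => fgASf => fggSf => fggfgAf => fggfgXff => fggfgSAff => fggfgfgAff => fggfgfgStff => fggfgfgfgAtff => fggfgfgfggtff

S => fgA   [S -> f g A]
fgA => fgXf   [A -> X f]
fgXf => fgASf   [X -> A S]
fgASf => fggSf   [A -> g]
fggSf => fggfgAf   [S -> f g A]
fggfgAf => fggfgXff   [A -> X f]
fggfgXff => fggfgSAff   [X -> S A]
fggfgSAff => fggfgfgAff   [S -> f g]
fggfgfgAff => fggfgfgStff   [A -> S t]
fggfgfgStff => fggfgfgfgAtff   [S -> f g A]
fggfgfgfgAtff => fggfgfgfggtff   [A -> g]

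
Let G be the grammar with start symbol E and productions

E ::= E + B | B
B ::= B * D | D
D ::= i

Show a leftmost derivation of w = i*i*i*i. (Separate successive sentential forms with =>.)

E => B => B*D => B*D*D => B*D*D*D => D*D*D*D => i*D*D*D => i*i*D*D => i*i*i*D => i*i*i*i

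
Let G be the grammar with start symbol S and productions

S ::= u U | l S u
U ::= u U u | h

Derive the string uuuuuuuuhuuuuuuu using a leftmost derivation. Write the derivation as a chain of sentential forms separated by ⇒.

S⇒uU⇒uuUu⇒uuuUuu⇒uuuuUuuu⇒uuuuuUuuuu⇒uuuuuuUuuuuu⇒uuuuuuuUuuuuuu⇒uuuuuuuuUuuuuuuu⇒uuuuuuuuhuuuuuuu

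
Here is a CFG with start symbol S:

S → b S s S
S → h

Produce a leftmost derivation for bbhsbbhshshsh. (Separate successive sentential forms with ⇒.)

S ⇒ bSsS   [S → b S s S]
bSsS ⇒ bbSsSsS   [S → b S s S]
bbSsSsS ⇒ bbhsSsS   [S → h]
bbhsSsS ⇒ bbhsbSsSsS   [S → b S s S]
bbhsbSsSsS ⇒ bbhsbbSsSsSsS   [S → b S s S]
bbhsbbSsSsSsS ⇒ bbhsbbhsSsSsS   [S → h]
bbhsbbhsSsSsS ⇒ bbhsbbhshsSsS   [S → h]
bbhsbbhshsSsS ⇒ bbhsbbhshshsS   [S → h]
bbhsbbhshshsS ⇒ bbhsbbhshshsh   [S → h]

S ⇒ bSsS ⇒ bbSsSsS ⇒ bbhsSsS ⇒ bbhsbSsSsS ⇒ bbhsbbSsSsSsS ⇒ bbhsbbhsSsSsS ⇒ bbhsbbhshsSsS ⇒ bbhsbbhshshsS ⇒ bbhsbbhshshsh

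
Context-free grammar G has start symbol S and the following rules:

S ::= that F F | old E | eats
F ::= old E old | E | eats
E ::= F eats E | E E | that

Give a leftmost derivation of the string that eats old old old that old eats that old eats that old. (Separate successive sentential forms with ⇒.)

S ⇒ that F F ⇒ that eats F ⇒ that eats old E old ⇒ that eats old F eats E old ⇒ that eats old old E old eats E old ⇒ that eats old old F eats E old eats E old ⇒ that eats old old old E old eats E old eats E old ⇒ that eats old old old that old eats E old eats E old ⇒ that eats old old old that old eats that old eats E old ⇒ that eats old old old that old eats that old eats that old

S ⇒ that F F   [S ::= that F F]
that F F ⇒ that eats F   [F ::= eats]
that eats F ⇒ that eats old E old   [F ::= old E old]
that eats old E old ⇒ that eats old F eats E old   [E ::= F eats E]
that eats old F eats E old ⇒ that eats old old E old eats E old   [F ::= old E old]
that eats old old E old eats E old ⇒ that eats old old F eats E old eats E old   [E ::= F eats E]
that eats old old F eats E old eats E old ⇒ that eats old old old E old eats E old eats E old   [F ::= old E old]
that eats old old old E old eats E old eats E old ⇒ that eats old old old that old eats E old eats E old   [E ::= that]
that eats old old old that old eats E old eats E old ⇒ that eats old old old that old eats that old eats E old   [E ::= that]
that eats old old old that old eats that old eats E old ⇒ that eats old old old that old eats that old eats that old   [E ::= that]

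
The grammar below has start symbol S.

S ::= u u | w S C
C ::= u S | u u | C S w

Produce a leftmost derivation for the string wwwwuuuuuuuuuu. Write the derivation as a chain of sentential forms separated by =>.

S => wSC => wwSCC => wwwSCCC => wwwwSCCCC => wwwwuuCCCC => wwwwuuuuCCC => wwwwuuuuuuCC => wwwwuuuuuuuuC => wwwwuuuuuuuuuu

S => wSC   [S ::= w S C]
wSC => wwSCC   [S ::= w S C]
wwSCC => wwwSCCC   [S ::= w S C]
wwwSCCC => wwwwSCCCC   [S ::= w S C]
wwwwSCCCC => wwwwuuCCCC   [S ::= u u]
wwwwuuCCCC => wwwwuuuuCCC   [C ::= u u]
wwwwuuuuCCC => wwwwuuuuuuCC   [C ::= u u]
wwwwuuuuuuCC => wwwwuuuuuuuuC   [C ::= u u]
wwwwuuuuuuuuC => wwwwuuuuuuuuuu   [C ::= u u]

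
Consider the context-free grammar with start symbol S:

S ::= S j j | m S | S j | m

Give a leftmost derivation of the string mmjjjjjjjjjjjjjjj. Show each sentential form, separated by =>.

S=>Sj=>Sjj=>Sjjjj=>Sjjjjjj=>Sjjjjjjjj=>Sjjjjjjjjj=>Sjjjjjjjjjjj=>mSjjjjjjjjjjj=>mSjjjjjjjjjjjjj=>mSjjjjjjjjjjjjjjj=>mmjjjjjjjjjjjjjjj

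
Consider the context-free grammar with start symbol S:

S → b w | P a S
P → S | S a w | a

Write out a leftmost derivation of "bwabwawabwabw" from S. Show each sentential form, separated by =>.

S=>PaS=>SaS=>PaSaS=>SawaSaS=>PaSawaSaS=>SaSawaSaS=>bwaSawaSaS=>bwabwawaSaS=>bwabwawabwaS=>bwabwawabwabw

S => PaS   [S → P a S]
PaS => SaS   [P → S]
SaS => PaSaS   [S → P a S]
PaSaS => SawaSaS   [P → S a w]
SawaSaS => PaSawaSaS   [S → P a S]
PaSawaSaS => SaSawaSaS   [P → S]
SaSawaSaS => bwaSawaSaS   [S → b w]
bwaSawaSaS => bwabwawaSaS   [S → b w]
bwabwawaSaS => bwabwawabwaS   [S → b w]
bwabwawabwaS => bwabwawabwabw   [S → b w]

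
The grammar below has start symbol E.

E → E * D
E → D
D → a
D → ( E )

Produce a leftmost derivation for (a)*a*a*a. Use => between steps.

E => E*D   [E → E * D]
E*D => E*D*D   [E → E * D]
E*D*D => E*D*D*D   [E → E * D]
E*D*D*D => D*D*D*D   [E → D]
D*D*D*D => (E)*D*D*D   [D → ( E )]
(E)*D*D*D => (D)*D*D*D   [E → D]
(D)*D*D*D => (a)*D*D*D   [D → a]
(a)*D*D*D => (a)*a*D*D   [D → a]
(a)*a*D*D => (a)*a*a*D   [D → a]
(a)*a*a*D => (a)*a*a*a   [D → a]

E => E*D => E*D*D => E*D*D*D => D*D*D*D => (E)*D*D*D => (D)*D*D*D => (a)*D*D*D => (a)*a*D*D => (a)*a*a*D => (a)*a*a*a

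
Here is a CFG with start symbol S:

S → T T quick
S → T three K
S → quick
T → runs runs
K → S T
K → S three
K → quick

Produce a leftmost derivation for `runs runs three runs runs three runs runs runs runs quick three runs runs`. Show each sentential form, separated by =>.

S => T three K => runs runs three K => runs runs three S T => runs runs three T three K T => runs runs three runs runs three K T => runs runs three runs runs three S three T => runs runs three runs runs three T T quick three T => runs runs three runs runs three runs runs T quick three T => runs runs three runs runs three runs runs runs runs quick three T => runs runs three runs runs three runs runs runs runs quick three runs runs

S => T three K   [S → T three K]
T three K => runs runs three K   [T → runs runs]
runs runs three K => runs runs three S T   [K → S T]
runs runs three S T => runs runs three T three K T   [S → T three K]
runs runs three T three K T => runs runs three runs runs three K T   [T → runs runs]
runs runs three runs runs three K T => runs runs three runs runs three S three T   [K → S three]
runs runs three runs runs three S three T => runs runs three runs runs three T T quick three T   [S → T T quick]
runs runs three runs runs three T T quick three T => runs runs three runs runs three runs runs T quick three T   [T → runs runs]
runs runs three runs runs three runs runs T quick three T => runs runs three runs runs three runs runs runs runs quick three T   [T → runs runs]
runs runs three runs runs three runs runs runs runs quick three T => runs runs three runs runs three runs runs runs runs quick three runs runs   [T → runs runs]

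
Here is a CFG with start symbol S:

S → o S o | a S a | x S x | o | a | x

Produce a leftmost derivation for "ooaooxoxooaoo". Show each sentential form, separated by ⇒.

S ⇒ oSo ⇒ ooSoo ⇒ ooaSaoo ⇒ ooaoSoaoo ⇒ ooaooSooaoo ⇒ ooaooxSxooaoo ⇒ ooaooxoxooaoo

S ⇒ oSo   [S → o S o]
oSo ⇒ ooSoo   [S → o S o]
ooSoo ⇒ ooaSaoo   [S → a S a]
ooaSaoo ⇒ ooaoSoaoo   [S → o S o]
ooaoSoaoo ⇒ ooaooSooaoo   [S → o S o]
ooaooSooaoo ⇒ ooaooxSxooaoo   [S → x S x]
ooaooxSxooaoo ⇒ ooaooxoxooaoo   [S → o]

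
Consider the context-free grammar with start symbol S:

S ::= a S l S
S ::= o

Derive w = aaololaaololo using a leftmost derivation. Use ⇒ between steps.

S ⇒ aSlS   [S ::= a S l S]
aSlS ⇒ aaSlSlS   [S ::= a S l S]
aaSlSlS ⇒ aaolSlS   [S ::= o]
aaolSlS ⇒ aaololS   [S ::= o]
aaololS ⇒ aaololaSlS   [S ::= a S l S]
aaololaSlS ⇒ aaololaaSlSlS   [S ::= a S l S]
aaololaaSlSlS ⇒ aaololaaolSlS   [S ::= o]
aaololaaolSlS ⇒ aaololaaololS   [S ::= o]
aaololaaololS ⇒ aaololaaololo   [S ::= o]

S ⇒ aSlS ⇒ aaSlSlS ⇒ aaolSlS ⇒ aaololS ⇒ aaololaSlS ⇒ aaololaaSlSlS ⇒ aaololaaolSlS ⇒ aaololaaololS ⇒ aaololaaololo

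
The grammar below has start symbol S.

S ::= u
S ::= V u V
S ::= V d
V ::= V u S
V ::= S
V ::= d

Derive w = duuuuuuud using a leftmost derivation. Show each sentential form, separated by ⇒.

S ⇒ VuV ⇒ VuSuV ⇒ VuSuSuV ⇒ VuSuSuSuV ⇒ duSuSuSuV ⇒ duuuSuSuV ⇒ duuuuuSuV ⇒ duuuuuuuV ⇒ duuuuuuud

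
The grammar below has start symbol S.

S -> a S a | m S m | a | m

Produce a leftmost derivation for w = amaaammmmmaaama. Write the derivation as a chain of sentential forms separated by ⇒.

S ⇒ aSa ⇒ amSma ⇒ amaSama ⇒ amaaSaama ⇒ amaaaSaaama ⇒ amaaamSmaaama ⇒ amaaammSmmaaama ⇒ amaaammmmmaaama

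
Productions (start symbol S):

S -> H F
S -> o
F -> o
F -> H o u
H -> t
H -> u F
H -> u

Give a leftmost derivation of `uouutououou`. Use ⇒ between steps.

S ⇒ HF ⇒ uFF ⇒ uoF ⇒ uoHou ⇒ uouFou ⇒ uouHouou ⇒ uouuFouou ⇒ uouuHououou ⇒ uouutououou

S ⇒ HF   [S -> H F]
HF ⇒ uFF   [H -> u F]
uFF ⇒ uoF   [F -> o]
uoF ⇒ uoHou   [F -> H o u]
uoHou ⇒ uouFou   [H -> u F]
uouFou ⇒ uouHouou   [F -> H o u]
uouHouou ⇒ uouuFouou   [H -> u F]
uouuFouou ⇒ uouuHououou   [F -> H o u]
uouuHououou ⇒ uouutououou   [H -> t]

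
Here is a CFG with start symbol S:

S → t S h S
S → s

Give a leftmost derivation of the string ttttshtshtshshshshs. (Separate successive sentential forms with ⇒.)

S ⇒ tShS   [S → t S h S]
tShS ⇒ ttShShS   [S → t S h S]
ttShShS ⇒ tttShShShS   [S → t S h S]
tttShShShS ⇒ ttttShShShShS   [S → t S h S]
ttttShShShShS ⇒ ttttshShShShS   [S → s]
ttttshShShShS ⇒ ttttshtShShShShS   [S → t S h S]
ttttshtShShShShS ⇒ ttttshtshShShShS   [S → s]
ttttshtshShShShS ⇒ ttttshtshtShShShShS   [S → t S h S]
ttttshtshtShShShShS ⇒ ttttshtshtshShShShS   [S → s]
ttttshtshtshShShShS ⇒ ttttshtshtshshShShS   [S → s]
ttttshtshtshshShShS ⇒ ttttshtshtshshshShS   [S → s]
ttttshtshtshshshShS ⇒ ttttshtshtshshshshS   [S → s]
ttttshtshtshshshshS ⇒ ttttshtshtshshshshs   [S → s]

S ⇒ tShS ⇒ ttShShS ⇒ tttShShShS ⇒ ttttShShShShS ⇒ ttttshShShShS ⇒ ttttshtShShShShS ⇒ ttttshtshShShShS ⇒ ttttshtshtShShShShS ⇒ ttttshtshtshShShShS ⇒ ttttshtshtshshShShS ⇒ ttttshtshtshshshShS ⇒ ttttshtshtshshshshS ⇒ ttttshtshtshshshshs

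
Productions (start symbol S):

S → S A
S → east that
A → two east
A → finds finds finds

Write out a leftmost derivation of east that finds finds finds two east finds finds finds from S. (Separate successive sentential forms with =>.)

S => S A => S A A => S A A A => east that A A A => east that finds finds finds A A => east that finds finds finds two east A => east that finds finds finds two east finds finds finds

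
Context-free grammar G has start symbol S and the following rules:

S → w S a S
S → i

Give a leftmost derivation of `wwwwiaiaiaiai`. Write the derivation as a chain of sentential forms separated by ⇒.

S ⇒ wSaS ⇒ wwSaSaS ⇒ wwwSaSaSaS ⇒ wwwwSaSaSaSaS ⇒ wwwwiaSaSaSaS ⇒ wwwwiaiaSaSaS ⇒ wwwwiaiaiaSaS ⇒ wwwwiaiaiaiaS ⇒ wwwwiaiaiaiai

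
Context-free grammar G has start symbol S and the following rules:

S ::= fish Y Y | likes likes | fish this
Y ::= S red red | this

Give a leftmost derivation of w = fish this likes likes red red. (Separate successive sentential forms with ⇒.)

S ⇒ fish Y Y ⇒ fish this Y ⇒ fish this S red red ⇒ fish this likes likes red red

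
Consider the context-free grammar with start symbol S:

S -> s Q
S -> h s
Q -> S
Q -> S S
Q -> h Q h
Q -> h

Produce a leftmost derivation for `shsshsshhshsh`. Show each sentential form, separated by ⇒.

S ⇒ sQ   [S -> s Q]
sQ ⇒ shQh   [Q -> h Q h]
shQh ⇒ shSSh   [Q -> S S]
shSSh ⇒ shsQSh   [S -> s Q]
shsQSh ⇒ shsSSSh   [Q -> S S]
shsSSSh ⇒ shssQSSh   [S -> s Q]
shssQSSh ⇒ shssSSSSh   [Q -> S S]
shssSSSSh ⇒ shsshsSSSh   [S -> h s]
shsshsSSSh ⇒ shsshssQSSh   [S -> s Q]
shsshssQSSh ⇒ shsshsshSSh   [Q -> h]
shsshsshSSh ⇒ shsshsshhsSh   [S -> h s]
shsshsshhsSh ⇒ shsshsshhshsh   [S -> h s]

S ⇒ sQ ⇒ shQh ⇒ shSSh ⇒ shsQSh ⇒ shsSSSh ⇒ shssQSSh ⇒ shssSSSSh ⇒ shsshsSSSh ⇒ shsshssQSSh ⇒ shsshsshSSh ⇒ shsshsshhsSh ⇒ shsshsshhshsh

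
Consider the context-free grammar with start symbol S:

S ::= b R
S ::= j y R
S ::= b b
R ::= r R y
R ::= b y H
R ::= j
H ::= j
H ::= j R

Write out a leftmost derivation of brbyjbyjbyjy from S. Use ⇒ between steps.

S ⇒ bR ⇒ brRy ⇒ brbyHy ⇒ brbyjRy ⇒ brbyjbyHy ⇒ brbyjbyjRy ⇒ brbyjbyjbyHy ⇒ brbyjbyjbyjy

S ⇒ bR   [S ::= b R]
bR ⇒ brRy   [R ::= r R y]
brRy ⇒ brbyHy   [R ::= b y H]
brbyHy ⇒ brbyjRy   [H ::= j R]
brbyjRy ⇒ brbyjbyHy   [R ::= b y H]
brbyjbyHy ⇒ brbyjbyjRy   [H ::= j R]
brbyjbyjRy ⇒ brbyjbyjbyHy   [R ::= b y H]
brbyjbyjbyHy ⇒ brbyjbyjbyjy   [H ::= j]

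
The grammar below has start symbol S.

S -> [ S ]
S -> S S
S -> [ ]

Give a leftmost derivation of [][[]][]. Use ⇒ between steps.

S ⇒ SS ⇒ SSS ⇒ []SS ⇒ [][S]S ⇒ [][[]]S ⇒ [][[]][]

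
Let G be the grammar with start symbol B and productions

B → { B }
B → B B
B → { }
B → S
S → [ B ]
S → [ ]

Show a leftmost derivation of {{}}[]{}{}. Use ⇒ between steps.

B ⇒ BB ⇒ BBB ⇒ {B}BB ⇒ {{}}BB ⇒ {{}}SB ⇒ {{}}[]B ⇒ {{}}[]BB ⇒ {{}}[]{}B ⇒ {{}}[]{}{}

B ⇒ BB   [B → B B]
BB ⇒ BBB   [B → B B]
BBB ⇒ {B}BB   [B → { B }]
{B}BB ⇒ {{}}BB   [B → { }]
{{}}BB ⇒ {{}}SB   [B → S]
{{}}SB ⇒ {{}}[]B   [S → [ ]]
{{}}[]B ⇒ {{}}[]BB   [B → B B]
{{}}[]BB ⇒ {{}}[]{}B   [B → { }]
{{}}[]{}B ⇒ {{}}[]{}{}   [B → { }]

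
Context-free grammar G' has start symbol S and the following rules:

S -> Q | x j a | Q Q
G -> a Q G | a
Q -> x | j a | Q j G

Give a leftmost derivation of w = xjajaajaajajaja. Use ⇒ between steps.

S ⇒ Q   [S -> Q]
Q ⇒ QjG   [Q -> Q j G]
QjG ⇒ QjGjG   [Q -> Q j G]
QjGjG ⇒ QjGjGjG   [Q -> Q j G]
QjGjGjG ⇒ QjGjGjGjG   [Q -> Q j G]
QjGjGjGjG ⇒ xjGjGjGjG   [Q -> x]
xjGjGjGjG ⇒ xjaQGjGjGjG   [G -> a Q G]
xjaQGjGjGjG ⇒ xjajaGjGjGjG   [Q -> j a]
xjajaGjGjGjG ⇒ xjajaaQGjGjGjG   [G -> a Q G]
xjajaaQGjGjGjG ⇒ xjajaajaGjGjGjG   [Q -> j a]
xjajaajaGjGjGjG ⇒ xjajaajaajGjGjG   [G -> a]
xjajaajaajGjGjG ⇒ xjajaajaajajGjG   [G -> a]
xjajaajaajajGjG ⇒ xjajaajaajajajG   [G -> a]
xjajaajaajajajG ⇒ xjajaajaajajaja   [G -> a]

S ⇒ Q ⇒ QjG ⇒ QjGjG ⇒ QjGjGjG ⇒ QjGjGjGjG ⇒ xjGjGjGjG ⇒ xjaQGjGjGjG ⇒ xjajaGjGjGjG ⇒ xjajaaQGjGjGjG ⇒ xjajaajaGjGjGjG ⇒ xjajaajaajGjGjG ⇒ xjajaajaajajGjG ⇒ xjajaajaajajajG ⇒ xjajaajaajajaja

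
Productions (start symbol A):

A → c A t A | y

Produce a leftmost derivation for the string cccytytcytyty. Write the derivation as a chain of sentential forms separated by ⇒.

A ⇒ cAtA   [A → c A t A]
cAtA ⇒ ccAtAtA   [A → c A t A]
ccAtAtA ⇒ cccAtAtAtA   [A → c A t A]
cccAtAtAtA ⇒ cccytAtAtA   [A → y]
cccytAtAtA ⇒ cccytytAtA   [A → y]
cccytytAtA ⇒ cccytytcAtAtA   [A → c A t A]
cccytytcAtAtA ⇒ cccytytcytAtA   [A → y]
cccytytcytAtA ⇒ cccytytcytytA   [A → y]
cccytytcytytA ⇒ cccytytcytyty   [A → y]

A ⇒ cAtA ⇒ ccAtAtA ⇒ cccAtAtAtA ⇒ cccytAtAtA ⇒ cccytytAtA ⇒ cccytytcAtAtA ⇒ cccytytcytAtA ⇒ cccytytcytytA ⇒ cccytytcytyty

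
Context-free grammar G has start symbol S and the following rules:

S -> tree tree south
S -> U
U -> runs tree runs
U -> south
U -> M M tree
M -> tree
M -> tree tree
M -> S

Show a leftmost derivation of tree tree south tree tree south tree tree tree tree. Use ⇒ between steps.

S ⇒ U ⇒ M M tree ⇒ S M tree ⇒ U M tree ⇒ M M tree M tree ⇒ S M tree M tree ⇒ tree tree south M tree M tree ⇒ tree tree south S tree M tree ⇒ tree tree south tree tree south tree M tree ⇒ tree tree south tree tree south tree tree tree tree

S ⇒ U   [S -> U]
U ⇒ M M tree   [U -> M M tree]
M M tree ⇒ S M tree   [M -> S]
S M tree ⇒ U M tree   [S -> U]
U M tree ⇒ M M tree M tree   [U -> M M tree]
M M tree M tree ⇒ S M tree M tree   [M -> S]
S M tree M tree ⇒ tree tree south M tree M tree   [S -> tree tree south]
tree tree south M tree M tree ⇒ tree tree south S tree M tree   [M -> S]
tree tree south S tree M tree ⇒ tree tree south tree tree south tree M tree   [S -> tree tree south]
tree tree south tree tree south tree M tree ⇒ tree tree south tree tree south tree tree tree tree   [M -> tree tree]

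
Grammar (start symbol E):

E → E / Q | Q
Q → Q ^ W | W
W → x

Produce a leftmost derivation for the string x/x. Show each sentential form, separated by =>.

E => E/Q => Q/Q => W/Q => x/Q => x/W => x/x

E => E/Q   [E → E / Q]
E/Q => Q/Q   [E → Q]
Q/Q => W/Q   [Q → W]
W/Q => x/Q   [W → x]
x/Q => x/W   [Q → W]
x/W => x/x   [W → x]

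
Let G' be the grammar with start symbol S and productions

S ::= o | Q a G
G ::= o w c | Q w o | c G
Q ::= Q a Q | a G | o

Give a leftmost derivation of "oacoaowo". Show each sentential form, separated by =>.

S => QaG   [S ::= Q a G]
QaG => oaG   [Q ::= o]
oaG => oacG   [G ::= c G]
oacG => oacQwo   [G ::= Q w o]
oacQwo => oacQaQwo   [Q ::= Q a Q]
oacQaQwo => oacoaQwo   [Q ::= o]
oacoaQwo => oacoaowo   [Q ::= o]

S => QaG => oaG => oacG => oacQwo => oacQaQwo => oacoaQwo => oacoaowo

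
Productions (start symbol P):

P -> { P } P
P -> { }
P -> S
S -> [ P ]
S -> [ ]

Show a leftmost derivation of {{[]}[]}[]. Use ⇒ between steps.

P ⇒ {P}P ⇒ {{P}P}P ⇒ {{S}P}P ⇒ {{[]}P}P ⇒ {{[]}S}P ⇒ {{[]}[]}P ⇒ {{[]}[]}S ⇒ {{[]}[]}[]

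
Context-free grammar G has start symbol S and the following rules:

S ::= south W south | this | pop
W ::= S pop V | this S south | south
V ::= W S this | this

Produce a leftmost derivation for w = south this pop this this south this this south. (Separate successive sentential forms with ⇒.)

S ⇒ south W south ⇒ south S pop V south ⇒ south this pop V south ⇒ south this pop W S this south ⇒ south this pop this S south S this south ⇒ south this pop this this south S this south ⇒ south this pop this this south this this south

S ⇒ south W south   [S ::= south W south]
south W south ⇒ south S pop V south   [W ::= S pop V]
south S pop V south ⇒ south this pop V south   [S ::= this]
south this pop V south ⇒ south this pop W S this south   [V ::= W S this]
south this pop W S this south ⇒ south this pop this S south S this south   [W ::= this S south]
south this pop this S south S this south ⇒ south this pop this this south S this south   [S ::= this]
south this pop this this south S this south ⇒ south this pop this this south this this south   [S ::= this]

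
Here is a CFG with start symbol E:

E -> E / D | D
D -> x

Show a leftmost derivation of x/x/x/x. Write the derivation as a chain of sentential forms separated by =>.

E => E/D   [E -> E / D]
E/D => E/D/D   [E -> E / D]
E/D/D => E/D/D/D   [E -> E / D]
E/D/D/D => D/D/D/D   [E -> D]
D/D/D/D => x/D/D/D   [D -> x]
x/D/D/D => x/x/D/D   [D -> x]
x/x/D/D => x/x/x/D   [D -> x]
x/x/x/D => x/x/x/x   [D -> x]

E=>E/D=>E/D/D=>E/D/D/D=>D/D/D/D=>x/D/D/D=>x/x/D/D=>x/x/x/D=>x/x/x/x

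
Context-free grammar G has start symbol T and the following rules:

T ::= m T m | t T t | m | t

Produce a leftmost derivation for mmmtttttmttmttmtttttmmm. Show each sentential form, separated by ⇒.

T⇒mTm⇒mmTmm⇒mmmTmmm⇒mmmtTtmmm⇒mmmttTttmmm⇒mmmtttTtttmmm⇒mmmttttTttttmmm⇒mmmtttttTtttttmmm⇒mmmtttttmTmtttttmmm⇒mmmtttttmtTtmtttttmmm⇒mmmtttttmttTttmtttttmmm⇒mmmtttttmttmttmtttttmmm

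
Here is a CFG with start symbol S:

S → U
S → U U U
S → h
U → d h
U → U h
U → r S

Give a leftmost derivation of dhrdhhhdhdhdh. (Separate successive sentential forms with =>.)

S => UUU => dhUU => dhrSU => dhrUUUU => dhrUhUUU => dhrUhhUUU => dhrdhhhUUU => dhrdhhhdhUU => dhrdhhhdhdhU => dhrdhhhdhdhdh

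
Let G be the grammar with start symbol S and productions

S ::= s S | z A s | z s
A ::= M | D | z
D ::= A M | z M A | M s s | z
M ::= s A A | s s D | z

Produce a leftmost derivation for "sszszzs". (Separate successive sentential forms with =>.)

S => sS => ssS => sszAs => sszMs => sszsAAs => sszszAs => sszszDs => sszszzs

S => sS   [S ::= s S]
sS => ssS   [S ::= s S]
ssS => sszAs   [S ::= z A s]
sszAs => sszMs   [A ::= M]
sszMs => sszsAAs   [M ::= s A A]
sszsAAs => sszszAs   [A ::= z]
sszszAs => sszszDs   [A ::= D]
sszszDs => sszszzs   [D ::= z]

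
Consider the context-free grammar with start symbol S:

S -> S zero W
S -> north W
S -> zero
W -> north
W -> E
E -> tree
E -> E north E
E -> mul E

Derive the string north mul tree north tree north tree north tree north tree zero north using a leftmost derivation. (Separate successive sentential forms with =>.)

S => S zero W => north W zero W => north E zero W => north E north E zero W => north mul E north E zero W => north mul tree north E zero W => north mul tree north E north E zero W => north mul tree north E north E north E zero W => north mul tree north E north E north E north E zero W => north mul tree north tree north E north E north E zero W => north mul tree north tree north tree north E north E zero W => north mul tree north tree north tree north tree north E zero W => north mul tree north tree north tree north tree north tree zero W => north mul tree north tree north tree north tree north tree zero north

S => S zero W   [S -> S zero W]
S zero W => north W zero W   [S -> north W]
north W zero W => north E zero W   [W -> E]
north E zero W => north E north E zero W   [E -> E north E]
north E north E zero W => north mul E north E zero W   [E -> mul E]
north mul E north E zero W => north mul tree north E zero W   [E -> tree]
north mul tree north E zero W => north mul tree north E north E zero W   [E -> E north E]
north mul tree north E north E zero W => north mul tree north E north E north E zero W   [E -> E north E]
north mul tree north E north E north E zero W => north mul tree north E north E north E north E zero W   [E -> E north E]
north mul tree north E north E north E north E zero W => north mul tree north tree north E north E north E zero W   [E -> tree]
north mul tree north tree north E north E north E zero W => north mul tree north tree north tree north E north E zero W   [E -> tree]
north mul tree north tree north tree north E north E zero W => north mul tree north tree north tree north tree north E zero W   [E -> tree]
north mul tree north tree north tree north tree north E zero W => north mul tree north tree north tree north tree north tree zero W   [E -> tree]
north mul tree north tree north tree north tree north tree zero W => north mul tree north tree north tree north tree north tree zero north   [W -> north]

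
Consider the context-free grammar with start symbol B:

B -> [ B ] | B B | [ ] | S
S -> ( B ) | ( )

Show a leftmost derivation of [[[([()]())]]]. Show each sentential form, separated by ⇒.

B ⇒ [B]   [B -> [ B ]]
[B] ⇒ [[B]]   [B -> [ B ]]
[[B]] ⇒ [[[B]]]   [B -> [ B ]]
[[[B]]] ⇒ [[[S]]]   [B -> S]
[[[S]]] ⇒ [[[(B)]]]   [S -> ( B )]
[[[(B)]]] ⇒ [[[(BB)]]]   [B -> B B]
[[[(BB)]]] ⇒ [[[([B]B)]]]   [B -> [ B ]]
[[[([B]B)]]] ⇒ [[[([S]B)]]]   [B -> S]
[[[([S]B)]]] ⇒ [[[([()]B)]]]   [S -> ( )]
[[[([()]B)]]] ⇒ [[[([()]S)]]]   [B -> S]
[[[([()]S)]]] ⇒ [[[([()]())]]]   [S -> ( )]

B ⇒ [B] ⇒ [[B]] ⇒ [[[B]]] ⇒ [[[S]]] ⇒ [[[(B)]]] ⇒ [[[(BB)]]] ⇒ [[[([B]B)]]] ⇒ [[[([S]B)]]] ⇒ [[[([()]B)]]] ⇒ [[[([()]S)]]] ⇒ [[[([()]())]]]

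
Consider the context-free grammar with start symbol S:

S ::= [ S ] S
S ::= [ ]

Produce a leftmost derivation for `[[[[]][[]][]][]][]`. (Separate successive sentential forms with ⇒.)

S ⇒ [S]S ⇒ [[S]S]S ⇒ [[[S]S]S]S ⇒ [[[[]]S]S]S ⇒ [[[[]][S]S]S]S ⇒ [[[[]][[]]S]S]S ⇒ [[[[]][[]][]]S]S ⇒ [[[[]][[]][]][]]S ⇒ [[[[]][[]][]][]][]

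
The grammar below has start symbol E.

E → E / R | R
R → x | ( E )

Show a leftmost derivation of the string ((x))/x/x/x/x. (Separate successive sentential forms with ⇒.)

E ⇒ E/R ⇒ E/R/R ⇒ E/R/R/R ⇒ E/R/R/R/R ⇒ R/R/R/R/R ⇒ (E)/R/R/R/R ⇒ (R)/R/R/R/R ⇒ ((E))/R/R/R/R ⇒ ((R))/R/R/R/R ⇒ ((x))/R/R/R/R ⇒ ((x))/x/R/R/R ⇒ ((x))/x/x/R/R ⇒ ((x))/x/x/x/R ⇒ ((x))/x/x/x/x

E ⇒ E/R   [E → E / R]
E/R ⇒ E/R/R   [E → E / R]
E/R/R ⇒ E/R/R/R   [E → E / R]
E/R/R/R ⇒ E/R/R/R/R   [E → E / R]
E/R/R/R/R ⇒ R/R/R/R/R   [E → R]
R/R/R/R/R ⇒ (E)/R/R/R/R   [R → ( E )]
(E)/R/R/R/R ⇒ (R)/R/R/R/R   [E → R]
(R)/R/R/R/R ⇒ ((E))/R/R/R/R   [R → ( E )]
((E))/R/R/R/R ⇒ ((R))/R/R/R/R   [E → R]
((R))/R/R/R/R ⇒ ((x))/R/R/R/R   [R → x]
((x))/R/R/R/R ⇒ ((x))/x/R/R/R   [R → x]
((x))/x/R/R/R ⇒ ((x))/x/x/R/R   [R → x]
((x))/x/x/R/R ⇒ ((x))/x/x/x/R   [R → x]
((x))/x/x/x/R ⇒ ((x))/x/x/x/x   [R → x]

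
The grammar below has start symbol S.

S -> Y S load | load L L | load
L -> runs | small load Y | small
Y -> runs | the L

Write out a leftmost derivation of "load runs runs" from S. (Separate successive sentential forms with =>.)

S => load L L => load runs L => load runs runs

S => load L L   [S -> load L L]
load L L => load runs L   [L -> runs]
load runs L => load runs runs   [L -> runs]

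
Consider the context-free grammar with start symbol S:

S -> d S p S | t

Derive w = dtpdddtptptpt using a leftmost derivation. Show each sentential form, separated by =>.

S => dSpS => dtpS => dtpdSpS => dtpddSpSpS => dtpdddSpSpSpS => dtpdddtpSpSpS => dtpdddtptpSpS => dtpdddtptptpS => dtpdddtptptpt

S => dSpS   [S -> d S p S]
dSpS => dtpS   [S -> t]
dtpS => dtpdSpS   [S -> d S p S]
dtpdSpS => dtpddSpSpS   [S -> d S p S]
dtpddSpSpS => dtpdddSpSpSpS   [S -> d S p S]
dtpdddSpSpSpS => dtpdddtpSpSpS   [S -> t]
dtpdddtpSpSpS => dtpdddtptpSpS   [S -> t]
dtpdddtptpSpS => dtpdddtptptpS   [S -> t]
dtpdddtptptpS => dtpdddtptptpt   [S -> t]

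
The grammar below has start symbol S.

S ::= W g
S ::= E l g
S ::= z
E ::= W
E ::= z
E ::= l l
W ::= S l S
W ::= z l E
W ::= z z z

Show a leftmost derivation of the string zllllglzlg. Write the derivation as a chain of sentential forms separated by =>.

S => Elg => Wlg => SlSlg => ElglSlg => WlglSlg => zlElglSlg => zllllglSlg => zllllglzlg

S => Elg   [S ::= E l g]
Elg => Wlg   [E ::= W]
Wlg => SlSlg   [W ::= S l S]
SlSlg => ElglSlg   [S ::= E l g]
ElglSlg => WlglSlg   [E ::= W]
WlglSlg => zlElglSlg   [W ::= z l E]
zlElglSlg => zllllglSlg   [E ::= l l]
zllllglSlg => zllllglzlg   [S ::= z]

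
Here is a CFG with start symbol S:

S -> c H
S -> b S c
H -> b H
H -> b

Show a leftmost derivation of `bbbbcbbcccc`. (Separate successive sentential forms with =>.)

S=>bSc=>bbScc=>bbbSccc=>bbbbScccc=>bbbbcHcccc=>bbbbcbHcccc=>bbbbcbbcccc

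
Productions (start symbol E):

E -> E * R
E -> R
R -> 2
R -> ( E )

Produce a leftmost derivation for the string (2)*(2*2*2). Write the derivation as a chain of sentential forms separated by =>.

E=>E*R=>R*R=>(E)*R=>(R)*R=>(2)*R=>(2)*(E)=>(2)*(E*R)=>(2)*(E*R*R)=>(2)*(R*R*R)=>(2)*(2*R*R)=>(2)*(2*2*R)=>(2)*(2*2*2)

E => E*R   [E -> E * R]
E*R => R*R   [E -> R]
R*R => (E)*R   [R -> ( E )]
(E)*R => (R)*R   [E -> R]
(R)*R => (2)*R   [R -> 2]
(2)*R => (2)*(E)   [R -> ( E )]
(2)*(E) => (2)*(E*R)   [E -> E * R]
(2)*(E*R) => (2)*(E*R*R)   [E -> E * R]
(2)*(E*R*R) => (2)*(R*R*R)   [E -> R]
(2)*(R*R*R) => (2)*(2*R*R)   [R -> 2]
(2)*(2*R*R) => (2)*(2*2*R)   [R -> 2]
(2)*(2*2*R) => (2)*(2*2*2)   [R -> 2]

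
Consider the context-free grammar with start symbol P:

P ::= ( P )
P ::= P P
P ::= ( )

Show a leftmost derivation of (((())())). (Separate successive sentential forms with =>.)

P => (P) => ((P)) => ((PP)) => (((P)P)) => (((())P)) => (((())()))

P => (P)   [P ::= ( P )]
(P) => ((P))   [P ::= ( P )]
((P)) => ((PP))   [P ::= P P]
((PP)) => (((P)P))   [P ::= ( P )]
(((P)P)) => (((())P))   [P ::= ( )]
(((())P)) => (((())()))   [P ::= ( )]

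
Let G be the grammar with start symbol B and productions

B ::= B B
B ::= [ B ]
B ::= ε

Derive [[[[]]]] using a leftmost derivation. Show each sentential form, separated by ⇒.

B ⇒ [B]   [B ::= [ B ]]
[B] ⇒ [[B]]   [B ::= [ B ]]
[[B]] ⇒ [[[B]]]   [B ::= [ B ]]
[[[B]]] ⇒ [[[[B]]]]   [B ::= [ B ]]
[[[[B]]]] ⇒ [[[[]]]]   [B ::= ε]

B ⇒ [B] ⇒ [[B]] ⇒ [[[B]]] ⇒ [[[[B]]]] ⇒ [[[[]]]]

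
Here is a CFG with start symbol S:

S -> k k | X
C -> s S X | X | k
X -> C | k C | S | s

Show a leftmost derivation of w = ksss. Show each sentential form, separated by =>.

S => X   [S -> X]
X => kC   [X -> k C]
kC => ksSX   [C -> s S X]
ksSX => ksXX   [S -> X]
ksXX => kssX   [X -> s]
kssX => ksss   [X -> s]

S => X => kC => ksSX => ksXX => kssX => ksss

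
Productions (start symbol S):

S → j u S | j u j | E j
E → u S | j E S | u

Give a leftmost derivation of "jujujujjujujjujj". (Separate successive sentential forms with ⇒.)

S ⇒ juS ⇒ jujuS ⇒ jujujuS ⇒ jujujuEj ⇒ jujujujESj ⇒ jujujujjESSj ⇒ jujujujjuSSj ⇒ jujujujjujujSj ⇒ jujujujjujujjujj

S ⇒ juS   [S → j u S]
juS ⇒ jujuS   [S → j u S]
jujuS ⇒ jujujuS   [S → j u S]
jujujuS ⇒ jujujuEj   [S → E j]
jujujuEj ⇒ jujujujESj   [E → j E S]
jujujujESj ⇒ jujujujjESSj   [E → j E S]
jujujujjESSj ⇒ jujujujjuSSj   [E → u]
jujujujjuSSj ⇒ jujujujjujujSj   [S → j u j]
jujujujjujujSj ⇒ jujujujjujujjujj   [S → j u j]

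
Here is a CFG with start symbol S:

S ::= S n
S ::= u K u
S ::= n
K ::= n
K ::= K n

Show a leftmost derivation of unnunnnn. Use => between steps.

S=>Sn=>Snn=>Snnn=>Snnnn=>uKunnnn=>uKnunnnn=>unnunnnn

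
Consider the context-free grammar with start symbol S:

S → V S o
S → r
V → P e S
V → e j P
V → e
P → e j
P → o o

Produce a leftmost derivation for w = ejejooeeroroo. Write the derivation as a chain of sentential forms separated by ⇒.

S ⇒ VSo   [S → V S o]
VSo ⇒ ejPSo   [V → e j P]
ejPSo ⇒ ejejSo   [P → e j]
ejejSo ⇒ ejejVSoo   [S → V S o]
ejejVSoo ⇒ ejejPeSSoo   [V → P e S]
ejejPeSSoo ⇒ ejejooeSSoo   [P → o o]
ejejooeSSoo ⇒ ejejooeVSoSoo   [S → V S o]
ejejooeVSoSoo ⇒ ejejooeeSoSoo   [V → e]
ejejooeeSoSoo ⇒ ejejooeeroSoo   [S → r]
ejejooeeroSoo ⇒ ejejooeeroroo   [S → r]

S ⇒ VSo ⇒ ejPSo ⇒ ejejSo ⇒ ejejVSoo ⇒ ejejPeSSoo ⇒ ejejooeSSoo ⇒ ejejooeVSoSoo ⇒ ejejooeeSoSoo ⇒ ejejooeeroSoo ⇒ ejejooeeroroo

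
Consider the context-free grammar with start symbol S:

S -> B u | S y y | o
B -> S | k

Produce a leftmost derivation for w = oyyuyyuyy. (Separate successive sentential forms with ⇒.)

S ⇒ Syy ⇒ Buyy ⇒ Suyy ⇒ Syyuyy ⇒ Buyyuyy ⇒ Suyyuyy ⇒ Syyuyyuyy ⇒ oyyuyyuyy

S ⇒ Syy   [S -> S y y]
Syy ⇒ Buyy   [S -> B u]
Buyy ⇒ Suyy   [B -> S]
Suyy ⇒ Syyuyy   [S -> S y y]
Syyuyy ⇒ Buyyuyy   [S -> B u]
Buyyuyy ⇒ Suyyuyy   [B -> S]
Suyyuyy ⇒ Syyuyyuyy   [S -> S y y]
Syyuyyuyy ⇒ oyyuyyuyy   [S -> o]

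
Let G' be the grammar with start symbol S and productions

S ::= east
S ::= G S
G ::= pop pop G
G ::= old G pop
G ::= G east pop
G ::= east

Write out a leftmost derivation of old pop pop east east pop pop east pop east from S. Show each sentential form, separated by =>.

S => G S => G east pop S => old G pop east pop S => old pop pop G pop east pop S => old pop pop G east pop pop east pop S => old pop pop east east pop pop east pop S => old pop pop east east pop pop east pop east

S => G S   [S ::= G S]
G S => G east pop S   [G ::= G east pop]
G east pop S => old G pop east pop S   [G ::= old G pop]
old G pop east pop S => old pop pop G pop east pop S   [G ::= pop pop G]
old pop pop G pop east pop S => old pop pop G east pop pop east pop S   [G ::= G east pop]
old pop pop G east pop pop east pop S => old pop pop east east pop pop east pop S   [G ::= east]
old pop pop east east pop pop east pop S => old pop pop east east pop pop east pop east   [S ::= east]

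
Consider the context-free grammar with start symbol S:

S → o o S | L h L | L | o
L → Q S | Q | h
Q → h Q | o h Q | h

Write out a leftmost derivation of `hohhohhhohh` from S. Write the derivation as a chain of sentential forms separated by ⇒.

S ⇒ LhL   [S → L h L]
LhL ⇒ QShL   [L → Q S]
QShL ⇒ hQShL   [Q → h Q]
hQShL ⇒ hohQShL   [Q → o h Q]
hohQShL ⇒ hohhQShL   [Q → h Q]
hohhQShL ⇒ hohhohQShL   [Q → o h Q]
hohhohQShL ⇒ hohhohhQShL   [Q → h Q]
hohhohhQShL ⇒ hohhohhhShL   [Q → h]
hohhohhhShL ⇒ hohhohhhohL   [S → o]
hohhohhhohL ⇒ hohhohhhohh   [L → h]

S ⇒ LhL ⇒ QShL ⇒ hQShL ⇒ hohQShL ⇒ hohhQShL ⇒ hohhohQShL ⇒ hohhohhQShL ⇒ hohhohhhShL ⇒ hohhohhhohL ⇒ hohhohhhohh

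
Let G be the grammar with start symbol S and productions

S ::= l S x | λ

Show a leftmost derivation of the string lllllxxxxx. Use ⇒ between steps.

S⇒lSx⇒llSxx⇒lllSxxx⇒llllSxxxx⇒lllllSxxxxx⇒lllllxxxxx

S ⇒ lSx   [S ::= l S x]
lSx ⇒ llSxx   [S ::= l S x]
llSxx ⇒ lllSxxx   [S ::= l S x]
lllSxxx ⇒ llllSxxxx   [S ::= l S x]
llllSxxxx ⇒ lllllSxxxxx   [S ::= l S x]
lllllSxxxxx ⇒ lllllxxxxx   [S ::= λ]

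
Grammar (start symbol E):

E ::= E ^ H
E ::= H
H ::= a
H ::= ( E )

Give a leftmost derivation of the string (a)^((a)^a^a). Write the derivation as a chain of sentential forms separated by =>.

E => E^H => H^H => (E)^H => (H)^H => (a)^H => (a)^(E) => (a)^(E^H) => (a)^(E^H^H) => (a)^(H^H^H) => (a)^((E)^H^H) => (a)^((H)^H^H) => (a)^((a)^H^H) => (a)^((a)^a^H) => (a)^((a)^a^a)

E => E^H   [E ::= E ^ H]
E^H => H^H   [E ::= H]
H^H => (E)^H   [H ::= ( E )]
(E)^H => (H)^H   [E ::= H]
(H)^H => (a)^H   [H ::= a]
(a)^H => (a)^(E)   [H ::= ( E )]
(a)^(E) => (a)^(E^H)   [E ::= E ^ H]
(a)^(E^H) => (a)^(E^H^H)   [E ::= E ^ H]
(a)^(E^H^H) => (a)^(H^H^H)   [E ::= H]
(a)^(H^H^H) => (a)^((E)^H^H)   [H ::= ( E )]
(a)^((E)^H^H) => (a)^((H)^H^H)   [E ::= H]
(a)^((H)^H^H) => (a)^((a)^H^H)   [H ::= a]
(a)^((a)^H^H) => (a)^((a)^a^H)   [H ::= a]
(a)^((a)^a^H) => (a)^((a)^a^a)   [H ::= a]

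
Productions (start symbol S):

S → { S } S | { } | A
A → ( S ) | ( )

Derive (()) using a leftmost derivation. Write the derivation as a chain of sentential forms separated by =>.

S => A   [S → A]
A => (S)   [A → ( S )]
(S) => (A)   [S → A]
(A) => (())   [A → ( )]

S => A => (S) => (A) => (())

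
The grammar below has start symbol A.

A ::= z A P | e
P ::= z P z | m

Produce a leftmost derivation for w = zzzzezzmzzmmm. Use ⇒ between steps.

A⇒zAP⇒zzAPP⇒zzzAPPP⇒zzzzAPPPP⇒zzzzePPPP⇒zzzzezPzPPP⇒zzzzezzPzzPPP⇒zzzzezzmzzPPP⇒zzzzezzmzzmPP⇒zzzzezzmzzmmP⇒zzzzezzmzzmmm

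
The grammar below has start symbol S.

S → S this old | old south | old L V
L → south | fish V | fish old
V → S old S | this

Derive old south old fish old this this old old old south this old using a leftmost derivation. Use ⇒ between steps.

S ⇒ S this old ⇒ old L V this old ⇒ old south V this old ⇒ old south S old S this old ⇒ old south S this old old S this old ⇒ old south old L V this old old S this old ⇒ old south old fish old V this old old S this old ⇒ old south old fish old this this old old S this old ⇒ old south old fish old this this old old old south this old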